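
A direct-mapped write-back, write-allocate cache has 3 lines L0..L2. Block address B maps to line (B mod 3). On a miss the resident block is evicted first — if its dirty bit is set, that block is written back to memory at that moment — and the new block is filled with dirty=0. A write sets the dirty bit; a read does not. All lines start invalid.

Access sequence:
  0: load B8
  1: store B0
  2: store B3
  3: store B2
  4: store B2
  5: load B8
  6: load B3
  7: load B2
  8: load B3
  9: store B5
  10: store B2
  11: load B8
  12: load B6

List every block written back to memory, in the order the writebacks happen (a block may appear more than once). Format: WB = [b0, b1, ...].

WB = [0, 2, 5, 2, 3]

  0 | R B8 → L2 miss [-]
  1 | W B0 → L0 miss [D]
  2 | W B3 → L0 miss wb→B0 [D]
  3 | W B2 → L2 miss [D]
  4 | W B2 → L2 hit [D]
  5 | R B8 → L2 miss wb→B2 [-]
  6 | R B3 → L0 hit [D]
  7 | R B2 → L2 miss [-]
  8 | R B3 → L0 hit [D]
  9 | W B5 → L2 miss [D]
  10 | W B2 → L2 miss wb→B5 [D]
  11 | R B8 → L2 miss wb→B2 [-]
  12 | R B6 → L0 miss wb→B3 [-]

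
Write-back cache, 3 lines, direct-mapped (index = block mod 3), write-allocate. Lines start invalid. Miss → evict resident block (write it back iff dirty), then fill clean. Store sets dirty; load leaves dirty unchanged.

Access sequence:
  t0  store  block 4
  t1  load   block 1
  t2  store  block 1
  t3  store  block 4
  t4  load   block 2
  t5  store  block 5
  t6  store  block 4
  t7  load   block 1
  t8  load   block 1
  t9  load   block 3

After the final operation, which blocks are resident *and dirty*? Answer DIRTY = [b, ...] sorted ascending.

0: W B4 → L1 miss [D]
1: R B1 → L1 miss wb→B4 [-]
2: W B1 → L1 hit [D]
3: W B4 → L1 miss wb→B1 [D]
4: R B2 → L2 miss [-]
5: W B5 → L2 miss [D]
6: W B4 → L1 hit [D]
7: R B1 → L1 miss wb→B4 [-]
8: R B1 → L1 hit [-]
9: R B3 → L0 miss [-]

DIRTY = [5]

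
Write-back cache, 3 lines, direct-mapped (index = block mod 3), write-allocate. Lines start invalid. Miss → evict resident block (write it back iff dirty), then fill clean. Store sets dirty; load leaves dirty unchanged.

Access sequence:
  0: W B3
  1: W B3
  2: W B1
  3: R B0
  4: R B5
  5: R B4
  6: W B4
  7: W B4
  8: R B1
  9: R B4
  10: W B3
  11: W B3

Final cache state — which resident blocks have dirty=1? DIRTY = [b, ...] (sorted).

0: W B3 -> L0 miss  d=D]
1: W B3 -> L0 hit  d=D]
2: W B1 -> L1 miss  d=D]
3: R B0 -> L0 miss wb->B3  d=-]
4: R B5 -> L2 miss  d=-]
5: R B4 -> L1 miss wb->B1  d=-]
6: W B4 -> L1 hit  d=D]
7: W B4 -> L1 hit  d=D]
8: R B1 -> L1 miss wb->B4  d=-]
9: R B4 -> L1 miss  d=-]
10: W B3 -> L0 miss  d=D]
11: W B3 -> L0 hit  d=D]

DIRTY = [3]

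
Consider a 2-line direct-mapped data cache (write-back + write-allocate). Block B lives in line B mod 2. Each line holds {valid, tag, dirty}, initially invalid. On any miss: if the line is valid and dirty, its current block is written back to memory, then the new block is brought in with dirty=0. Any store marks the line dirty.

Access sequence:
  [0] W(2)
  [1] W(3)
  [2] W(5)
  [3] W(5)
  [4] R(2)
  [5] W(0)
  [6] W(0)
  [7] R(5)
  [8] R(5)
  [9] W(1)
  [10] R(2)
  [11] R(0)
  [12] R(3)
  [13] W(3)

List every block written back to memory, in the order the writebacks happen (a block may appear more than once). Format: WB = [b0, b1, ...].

  0 | W B2 → L0 miss [D]
  1 | W B3 → L1 miss [D]
  2 | W B5 → L1 miss wb→B3 [D]
  3 | W B5 → L1 hit [D]
  4 | R B2 → L0 hit [D]
  5 | W B0 → L0 miss wb→B2 [D]
  6 | W B0 → L0 hit [D]
  7 | R B5 → L1 hit [D]
  8 | R B5 → L1 hit [D]
  9 | W B1 → L1 miss wb→B5 [D]
  10 | R B2 → L0 miss wb→B0 [-]
  11 | R B0 → L0 miss [-]
  12 | R B3 → L1 miss wb→B1 [-]
  13 | W B3 → L1 hit [D]

WB = [3, 2, 5, 0, 1]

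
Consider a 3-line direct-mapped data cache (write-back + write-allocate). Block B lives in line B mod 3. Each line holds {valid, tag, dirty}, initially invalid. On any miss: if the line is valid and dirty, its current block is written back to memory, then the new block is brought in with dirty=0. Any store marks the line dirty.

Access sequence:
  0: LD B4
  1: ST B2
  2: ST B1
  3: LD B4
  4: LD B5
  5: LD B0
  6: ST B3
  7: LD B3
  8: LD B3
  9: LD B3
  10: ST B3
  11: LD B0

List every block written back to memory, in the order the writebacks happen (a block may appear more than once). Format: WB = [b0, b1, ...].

WB = [1, 2, 3]

0: R B4 -> L1 miss  d=-]
1: W B2 -> L2 miss  d=D]
2: W B1 -> L1 miss  d=D]
3: R B4 -> L1 miss wb->B1  d=-]
4: R B5 -> L2 miss wb->B2  d=-]
5: R B0 -> L0 miss  d=-]
6: W B3 -> L0 miss  d=D]
7: R B3 -> L0 hit  d=D]
8: R B3 -> L0 hit  d=D]
9: R B3 -> L0 hit  d=D]
10: W B3 -> L0 hit  d=D]
11: R B0 -> L0 miss wb->B3  d=-]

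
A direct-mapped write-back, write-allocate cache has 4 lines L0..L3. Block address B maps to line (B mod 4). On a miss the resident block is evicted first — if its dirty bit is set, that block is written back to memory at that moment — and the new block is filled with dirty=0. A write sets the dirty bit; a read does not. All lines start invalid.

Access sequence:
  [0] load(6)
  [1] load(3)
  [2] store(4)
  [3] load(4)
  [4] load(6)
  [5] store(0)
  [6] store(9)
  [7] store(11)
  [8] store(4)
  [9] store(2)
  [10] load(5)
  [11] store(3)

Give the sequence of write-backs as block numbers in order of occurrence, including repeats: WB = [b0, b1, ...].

WB = [4, 0, 9, 11]

0: R B6 → L2 miss [-]
1: R B3 → L3 miss [-]
2: W B4 → L0 miss [D]
3: R B4 → L0 hit [D]
4: R B6 → L2 hit [-]
5: W B0 → L0 miss wb→B4 [D]
6: W B9 → L1 miss [D]
7: W B11 → L3 miss [D]
8: W B4 → L0 miss wb→B0 [D]
9: W B2 → L2 miss [D]
10: R B5 → L1 miss wb→B9 [-]
11: W B3 → L3 miss wb→B11 [D]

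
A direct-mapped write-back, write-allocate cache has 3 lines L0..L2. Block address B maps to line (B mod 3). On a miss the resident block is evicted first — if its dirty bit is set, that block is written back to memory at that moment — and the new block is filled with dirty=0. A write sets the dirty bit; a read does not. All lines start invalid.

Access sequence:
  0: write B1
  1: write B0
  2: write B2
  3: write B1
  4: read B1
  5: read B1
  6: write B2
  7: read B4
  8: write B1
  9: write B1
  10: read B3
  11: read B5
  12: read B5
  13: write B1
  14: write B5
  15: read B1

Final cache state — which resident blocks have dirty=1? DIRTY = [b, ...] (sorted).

  0 | W B1 → L1 miss [D]
  1 | W B0 → L0 miss [D]
  2 | W B2 → L2 miss [D]
  3 | W B1 → L1 hit [D]
  4 | R B1 → L1 hit [D]
  5 | R B1 → L1 hit [D]
  6 | W B2 → L2 hit [D]
  7 | R B4 → L1 miss wb→B1 [-]
  8 | W B1 → L1 miss [D]
  9 | W B1 → L1 hit [D]
  10 | R B3 → L0 miss wb→B0 [-]
  11 | R B5 → L2 miss wb→B2 [-]
  12 | R B5 → L2 hit [-]
  13 | W B1 → L1 hit [D]
  14 | W B5 → L2 hit [D]
  15 | R B1 → L1 hit [D]

DIRTY = [1, 5]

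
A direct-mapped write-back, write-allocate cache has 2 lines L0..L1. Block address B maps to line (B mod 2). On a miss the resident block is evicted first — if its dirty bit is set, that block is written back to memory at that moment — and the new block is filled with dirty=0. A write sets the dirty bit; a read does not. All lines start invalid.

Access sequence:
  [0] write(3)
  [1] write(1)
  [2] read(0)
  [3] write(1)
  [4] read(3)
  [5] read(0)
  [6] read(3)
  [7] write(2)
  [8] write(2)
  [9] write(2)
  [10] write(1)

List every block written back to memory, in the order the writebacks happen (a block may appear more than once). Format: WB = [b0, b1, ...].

0: W B3 -> L1 miss  d=D]
1: W B1 -> L1 miss wb->B3  d=D]
2: R B0 -> L0 miss  d=-]
3: W B1 -> L1 hit  d=D]
4: R B3 -> L1 miss wb->B1  d=-]
5: R B0 -> L0 hit  d=-]
6: R B3 -> L1 hit  d=-]
7: W B2 -> L0 miss  d=D]
8: W B2 -> L0 hit  d=D]
9: W B2 -> L0 hit  d=D]
10: W B1 -> L1 miss  d=D]

WB = [3, 1]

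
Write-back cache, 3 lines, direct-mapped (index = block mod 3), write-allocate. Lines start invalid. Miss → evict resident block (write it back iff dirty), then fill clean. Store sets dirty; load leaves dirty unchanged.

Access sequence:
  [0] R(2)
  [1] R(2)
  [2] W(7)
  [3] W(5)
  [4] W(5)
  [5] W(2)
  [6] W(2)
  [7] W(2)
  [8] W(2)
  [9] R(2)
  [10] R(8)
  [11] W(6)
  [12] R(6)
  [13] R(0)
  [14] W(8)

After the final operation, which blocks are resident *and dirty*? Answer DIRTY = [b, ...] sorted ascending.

0: R B2 → L2 miss [-]
1: R B2 → L2 hit [-]
2: W B7 → L1 miss [D]
3: W B5 → L2 miss [D]
4: W B5 → L2 hit [D]
5: W B2 → L2 miss wb→B5 [D]
6: W B2 → L2 hit [D]
7: W B2 → L2 hit [D]
8: W B2 → L2 hit [D]
9: R B2 → L2 hit [D]
10: R B8 → L2 miss wb→B2 [-]
11: W B6 → L0 miss [D]
12: R B6 → L0 hit [D]
13: R B0 → L0 miss wb→B6 [-]
14: W B8 → L2 hit [D]

DIRTY = [7, 8]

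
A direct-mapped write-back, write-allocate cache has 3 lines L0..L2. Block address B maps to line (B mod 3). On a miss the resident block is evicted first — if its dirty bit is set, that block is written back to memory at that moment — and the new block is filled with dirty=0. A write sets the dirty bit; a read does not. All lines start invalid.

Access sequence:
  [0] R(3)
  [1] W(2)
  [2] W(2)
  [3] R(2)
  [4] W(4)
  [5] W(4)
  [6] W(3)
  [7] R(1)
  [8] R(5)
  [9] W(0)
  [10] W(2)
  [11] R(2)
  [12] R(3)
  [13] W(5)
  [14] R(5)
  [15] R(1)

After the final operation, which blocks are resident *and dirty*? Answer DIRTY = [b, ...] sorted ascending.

DIRTY = [5]

0: R B3 → L0 miss [-]
1: W B2 → L2 miss [D]
2: W B2 → L2 hit [D]
3: R B2 → L2 hit [D]
4: W B4 → L1 miss [D]
5: W B4 → L1 hit [D]
6: W B3 → L0 hit [D]
7: R B1 → L1 miss wb→B4 [-]
8: R B5 → L2 miss wb→B2 [-]
9: W B0 → L0 miss wb→B3 [D]
10: W B2 → L2 miss [D]
11: R B2 → L2 hit [D]
12: R B3 → L0 miss wb→B0 [-]
13: W B5 → L2 miss wb→B2 [D]
14: R B5 → L2 hit [D]
15: R B1 → L1 hit [-]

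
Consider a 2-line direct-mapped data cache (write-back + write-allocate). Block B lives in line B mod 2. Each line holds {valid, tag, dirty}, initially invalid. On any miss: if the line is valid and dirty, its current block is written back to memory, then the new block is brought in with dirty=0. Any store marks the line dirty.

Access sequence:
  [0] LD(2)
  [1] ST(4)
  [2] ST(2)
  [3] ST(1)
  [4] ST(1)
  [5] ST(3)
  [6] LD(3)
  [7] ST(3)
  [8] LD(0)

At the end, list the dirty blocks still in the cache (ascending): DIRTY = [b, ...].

DIRTY = [3]

  0 | R B2 → L0 miss [-]
  1 | W B4 → L0 miss [D]
  2 | W B2 → L0 miss wb→B4 [D]
  3 | W B1 → L1 miss [D]
  4 | W B1 → L1 hit [D]
  5 | W B3 → L1 miss wb→B1 [D]
  6 | R B3 → L1 hit [D]
  7 | W B3 → L1 hit [D]
  8 | R B0 → L0 miss wb→B2 [-]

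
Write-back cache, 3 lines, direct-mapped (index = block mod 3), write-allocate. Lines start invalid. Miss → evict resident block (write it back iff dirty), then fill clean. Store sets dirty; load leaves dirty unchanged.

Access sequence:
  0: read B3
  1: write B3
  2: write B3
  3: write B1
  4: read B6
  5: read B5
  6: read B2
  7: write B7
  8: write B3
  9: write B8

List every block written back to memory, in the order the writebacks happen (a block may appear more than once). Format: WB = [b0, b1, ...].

0: R B3 → L0 miss [-]
1: W B3 → L0 hit [D]
2: W B3 → L0 hit [D]
3: W B1 → L1 miss [D]
4: R B6 → L0 miss wb→B3 [-]
5: R B5 → L2 miss [-]
6: R B2 → L2 miss [-]
7: W B7 → L1 miss wb→B1 [D]
8: W B3 → L0 miss [D]
9: W B8 → L2 miss [D]

WB = [3, 1]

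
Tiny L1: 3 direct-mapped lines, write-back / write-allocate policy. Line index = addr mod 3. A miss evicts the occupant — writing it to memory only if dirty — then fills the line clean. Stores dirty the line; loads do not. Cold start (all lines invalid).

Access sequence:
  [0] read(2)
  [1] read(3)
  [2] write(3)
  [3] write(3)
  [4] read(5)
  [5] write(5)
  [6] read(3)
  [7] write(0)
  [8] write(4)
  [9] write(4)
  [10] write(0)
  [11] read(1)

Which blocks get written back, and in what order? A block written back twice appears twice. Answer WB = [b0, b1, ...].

  0 | R B2 → L2 miss [-]
  1 | R B3 → L0 miss [-]
  2 | W B3 → L0 hit [D]
  3 | W B3 → L0 hit [D]
  4 | R B5 → L2 miss [-]
  5 | W B5 → L2 hit [D]
  6 | R B3 → L0 hit [D]
  7 | W B0 → L0 miss wb→B3 [D]
  8 | W B4 → L1 miss [D]
  9 | W B4 → L1 hit [D]
  10 | W B0 → L0 hit [D]
  11 | R B1 → L1 miss wb→B4 [-]

WB = [3, 4]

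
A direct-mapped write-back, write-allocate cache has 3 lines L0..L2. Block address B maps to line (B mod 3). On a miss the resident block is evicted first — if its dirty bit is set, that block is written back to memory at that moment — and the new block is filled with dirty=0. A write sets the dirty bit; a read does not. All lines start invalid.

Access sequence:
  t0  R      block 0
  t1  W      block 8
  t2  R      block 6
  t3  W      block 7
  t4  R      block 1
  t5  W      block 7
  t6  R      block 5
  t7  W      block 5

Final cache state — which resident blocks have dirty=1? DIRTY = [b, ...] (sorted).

0: R B0 -> L0 miss  d=-]
1: W B8 -> L2 miss  d=D]
2: R B6 -> L0 miss  d=-]
3: W B7 -> L1 miss  d=D]
4: R B1 -> L1 miss wb->B7  d=-]
5: W B7 -> L1 miss  d=D]
6: R B5 -> L2 miss wb->B8  d=-]
7: W B5 -> L2 hit  d=D]

DIRTY = [5, 7]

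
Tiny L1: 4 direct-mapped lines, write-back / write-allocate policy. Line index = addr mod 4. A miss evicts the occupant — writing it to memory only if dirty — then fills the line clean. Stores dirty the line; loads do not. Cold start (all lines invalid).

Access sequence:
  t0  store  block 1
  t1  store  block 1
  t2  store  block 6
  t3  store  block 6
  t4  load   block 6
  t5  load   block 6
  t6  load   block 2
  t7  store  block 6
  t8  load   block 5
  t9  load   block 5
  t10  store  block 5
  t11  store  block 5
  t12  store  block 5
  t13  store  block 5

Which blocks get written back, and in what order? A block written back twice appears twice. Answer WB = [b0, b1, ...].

0: W B1 -> L1 miss  d=D]
1: W B1 -> L1 hit  d=D]
2: W B6 -> L2 miss  d=D]
3: W B6 -> L2 hit  d=D]
4: R B6 -> L2 hit  d=D]
5: R B6 -> L2 hit  d=D]
6: R B2 -> L2 miss wb->B6  d=-]
7: W B6 -> L2 miss  d=D]
8: R B5 -> L1 miss wb->B1  d=-]
9: R B5 -> L1 hit  d=-]
10: W B5 -> L1 hit  d=D]
11: W B5 -> L1 hit  d=D]
12: W B5 -> L1 hit  d=D]
13: W B5 -> L1 hit  d=D]

WB = [6, 1]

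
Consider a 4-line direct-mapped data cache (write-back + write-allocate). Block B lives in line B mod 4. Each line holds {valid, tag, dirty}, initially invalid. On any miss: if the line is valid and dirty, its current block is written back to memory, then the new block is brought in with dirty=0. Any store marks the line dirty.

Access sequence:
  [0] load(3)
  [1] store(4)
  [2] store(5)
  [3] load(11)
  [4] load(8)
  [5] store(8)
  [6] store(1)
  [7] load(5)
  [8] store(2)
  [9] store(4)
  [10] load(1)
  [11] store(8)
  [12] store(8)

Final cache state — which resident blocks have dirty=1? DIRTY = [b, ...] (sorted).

0: R B3 → L3 miss [-]
1: W B4 → L0 miss [D]
2: W B5 → L1 miss [D]
3: R B11 → L3 miss [-]
4: R B8 → L0 miss wb→B4 [-]
5: W B8 → L0 hit [D]
6: W B1 → L1 miss wb→B5 [D]
7: R B5 → L1 miss wb→B1 [-]
8: W B2 → L2 miss [D]
9: W B4 → L0 miss wb→B8 [D]
10: R B1 → L1 miss [-]
11: W B8 → L0 miss wb→B4 [D]
12: W B8 → L0 hit [D]

DIRTY = [2, 8]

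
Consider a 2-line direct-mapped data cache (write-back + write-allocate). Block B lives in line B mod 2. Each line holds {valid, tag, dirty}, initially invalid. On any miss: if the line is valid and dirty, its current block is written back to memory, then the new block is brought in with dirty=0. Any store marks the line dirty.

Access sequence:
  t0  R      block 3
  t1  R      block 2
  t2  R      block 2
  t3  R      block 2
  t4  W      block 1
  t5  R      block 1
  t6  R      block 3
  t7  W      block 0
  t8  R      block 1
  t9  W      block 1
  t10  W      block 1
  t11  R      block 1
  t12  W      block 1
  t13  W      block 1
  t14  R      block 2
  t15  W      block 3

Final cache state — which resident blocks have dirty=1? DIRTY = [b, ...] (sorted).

  0 | R B3 → L1 miss [-]
  1 | R B2 → L0 miss [-]
  2 | R B2 → L0 hit [-]
  3 | R B2 → L0 hit [-]
  4 | W B1 → L1 miss [D]
  5 | R B1 → L1 hit [D]
  6 | R B3 → L1 miss wb→B1 [-]
  7 | W B0 → L0 miss [D]
  8 | R B1 → L1 miss [-]
  9 | W B1 → L1 hit [D]
  10 | W B1 → L1 hit [D]
  11 | R B1 → L1 hit [D]
  12 | W B1 → L1 hit [D]
  13 | W B1 → L1 hit [D]
  14 | R B2 → L0 miss wb→B0 [-]
  15 | W B3 → L1 miss wb→B1 [D]

DIRTY = [3]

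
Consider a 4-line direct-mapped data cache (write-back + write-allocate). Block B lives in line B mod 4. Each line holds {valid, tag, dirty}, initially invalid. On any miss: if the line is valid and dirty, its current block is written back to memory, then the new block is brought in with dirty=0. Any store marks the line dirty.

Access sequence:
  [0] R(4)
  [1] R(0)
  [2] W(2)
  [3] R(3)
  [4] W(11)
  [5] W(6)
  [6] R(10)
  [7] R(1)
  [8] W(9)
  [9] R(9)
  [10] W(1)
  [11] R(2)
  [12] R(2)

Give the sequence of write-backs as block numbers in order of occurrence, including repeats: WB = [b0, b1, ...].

WB = [2, 6, 9]

0: R B4 → L0 miss [-]
1: R B0 → L0 miss [-]
2: W B2 → L2 miss [D]
3: R B3 → L3 miss [-]
4: W B11 → L3 miss [D]
5: W B6 → L2 miss wb→B2 [D]
6: R B10 → L2 miss wb→B6 [-]
7: R B1 → L1 miss [-]
8: W B9 → L1 miss [D]
9: R B9 → L1 hit [D]
10: W B1 → L1 miss wb→B9 [D]
11: R B2 → L2 miss [-]
12: R B2 → L2 hit [-]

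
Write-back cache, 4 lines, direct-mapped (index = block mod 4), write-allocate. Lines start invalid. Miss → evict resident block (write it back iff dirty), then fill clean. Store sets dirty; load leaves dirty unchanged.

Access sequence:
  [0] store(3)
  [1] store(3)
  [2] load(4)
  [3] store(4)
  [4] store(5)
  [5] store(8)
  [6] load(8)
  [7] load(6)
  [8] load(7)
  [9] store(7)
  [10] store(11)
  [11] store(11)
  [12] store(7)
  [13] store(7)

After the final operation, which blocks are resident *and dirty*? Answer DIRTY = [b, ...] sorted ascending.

DIRTY = [5, 7, 8]

0: W B3 → L3 miss [D]
1: W B3 → L3 hit [D]
2: R B4 → L0 miss [-]
3: W B4 → L0 hit [D]
4: W B5 → L1 miss [D]
5: W B8 → L0 miss wb→B4 [D]
6: R B8 → L0 hit [D]
7: R B6 → L2 miss [-]
8: R B7 → L3 miss wb→B3 [-]
9: W B7 → L3 hit [D]
10: W B11 → L3 miss wb→B7 [D]
11: W B11 → L3 hit [D]
12: W B7 → L3 miss wb→B11 [D]
13: W B7 → L3 hit [D]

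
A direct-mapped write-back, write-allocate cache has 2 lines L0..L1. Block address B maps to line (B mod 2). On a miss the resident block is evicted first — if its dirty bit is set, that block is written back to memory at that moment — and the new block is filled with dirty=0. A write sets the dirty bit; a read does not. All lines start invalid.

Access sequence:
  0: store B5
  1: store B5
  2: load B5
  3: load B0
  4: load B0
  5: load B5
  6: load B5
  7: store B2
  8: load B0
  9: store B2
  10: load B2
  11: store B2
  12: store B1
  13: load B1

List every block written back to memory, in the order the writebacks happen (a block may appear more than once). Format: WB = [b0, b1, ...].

  0 | W B5 → L1 miss [D]
  1 | W B5 → L1 hit [D]
  2 | R B5 → L1 hit [D]
  3 | R B0 → L0 miss [-]
  4 | R B0 → L0 hit [-]
  5 | R B5 → L1 hit [D]
  6 | R B5 → L1 hit [D]
  7 | W B2 → L0 miss [D]
  8 | R B0 → L0 miss wb→B2 [-]
  9 | W B2 → L0 miss [D]
  10 | R B2 → L0 hit [D]
  11 | W B2 → L0 hit [D]
  12 | W B1 → L1 miss wb→B5 [D]
  13 | R B1 → L1 hit [D]

WB = [2, 5]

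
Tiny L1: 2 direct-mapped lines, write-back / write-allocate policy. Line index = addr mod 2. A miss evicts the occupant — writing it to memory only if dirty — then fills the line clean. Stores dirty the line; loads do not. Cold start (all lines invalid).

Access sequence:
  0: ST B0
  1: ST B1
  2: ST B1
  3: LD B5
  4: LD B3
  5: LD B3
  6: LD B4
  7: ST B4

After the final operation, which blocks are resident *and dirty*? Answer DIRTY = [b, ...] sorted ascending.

DIRTY = [4]

0: W B0 → L0 miss [D]
1: W B1 → L1 miss [D]
2: W B1 → L1 hit [D]
3: R B5 → L1 miss wb→B1 [-]
4: R B3 → L1 miss [-]
5: R B3 → L1 hit [-]
6: R B4 → L0 miss wb→B0 [-]
7: W B4 → L0 hit [D]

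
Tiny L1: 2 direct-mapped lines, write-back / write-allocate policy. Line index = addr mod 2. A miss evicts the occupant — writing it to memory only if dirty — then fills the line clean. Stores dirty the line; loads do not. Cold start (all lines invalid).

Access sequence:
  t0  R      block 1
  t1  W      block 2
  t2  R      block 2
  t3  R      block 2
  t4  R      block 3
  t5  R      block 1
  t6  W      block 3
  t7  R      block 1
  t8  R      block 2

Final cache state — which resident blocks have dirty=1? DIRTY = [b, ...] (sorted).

0: R B1 → L1 miss [-]
1: W B2 → L0 miss [D]
2: R B2 → L0 hit [D]
3: R B2 → L0 hit [D]
4: R B3 → L1 miss [-]
5: R B1 → L1 miss [-]
6: W B3 → L1 miss [D]
7: R B1 → L1 miss wb→B3 [-]
8: R B2 → L0 hit [D]

DIRTY = [2]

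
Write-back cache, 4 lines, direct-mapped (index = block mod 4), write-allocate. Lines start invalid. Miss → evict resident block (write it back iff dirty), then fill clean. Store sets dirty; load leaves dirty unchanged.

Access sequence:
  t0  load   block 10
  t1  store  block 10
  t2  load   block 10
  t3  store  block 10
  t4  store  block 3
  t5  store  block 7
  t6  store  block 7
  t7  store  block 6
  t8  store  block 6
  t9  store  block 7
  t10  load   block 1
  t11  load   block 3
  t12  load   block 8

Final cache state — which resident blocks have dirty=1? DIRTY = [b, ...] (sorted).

DIRTY = [6]

  0 | R B10 → L2 miss [-]
  1 | W B10 → L2 hit [D]
  2 | R B10 → L2 hit [D]
  3 | W B10 → L2 hit [D]
  4 | W B3 → L3 miss [D]
  5 | W B7 → L3 miss wb→B3 [D]
  6 | W B7 → L3 hit [D]
  7 | W B6 → L2 miss wb→B10 [D]
  8 | W B6 → L2 hit [D]
  9 | W B7 → L3 hit [D]
  10 | R B1 → L1 miss [-]
  11 | R B3 → L3 miss wb→B7 [-]
  12 | R B8 → L0 miss [-]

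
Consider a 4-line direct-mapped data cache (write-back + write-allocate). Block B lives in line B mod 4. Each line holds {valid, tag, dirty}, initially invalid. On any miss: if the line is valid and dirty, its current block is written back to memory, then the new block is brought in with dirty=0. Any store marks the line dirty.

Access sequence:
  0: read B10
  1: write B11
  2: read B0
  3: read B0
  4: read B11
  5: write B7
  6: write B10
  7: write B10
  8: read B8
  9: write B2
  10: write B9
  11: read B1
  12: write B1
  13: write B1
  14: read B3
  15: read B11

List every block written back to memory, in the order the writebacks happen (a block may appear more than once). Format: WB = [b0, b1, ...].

0: R B10 → L2 miss [-]
1: W B11 → L3 miss [D]
2: R B0 → L0 miss [-]
3: R B0 → L0 hit [-]
4: R B11 → L3 hit [D]
5: W B7 → L3 miss wb→B11 [D]
6: W B10 → L2 hit [D]
7: W B10 → L2 hit [D]
8: R B8 → L0 miss [-]
9: W B2 → L2 miss wb→B10 [D]
10: W B9 → L1 miss [D]
11: R B1 → L1 miss wb→B9 [-]
12: W B1 → L1 hit [D]
13: W B1 → L1 hit [D]
14: R B3 → L3 miss wb→B7 [-]
15: R B11 → L3 miss [-]

WB = [11, 10, 9, 7]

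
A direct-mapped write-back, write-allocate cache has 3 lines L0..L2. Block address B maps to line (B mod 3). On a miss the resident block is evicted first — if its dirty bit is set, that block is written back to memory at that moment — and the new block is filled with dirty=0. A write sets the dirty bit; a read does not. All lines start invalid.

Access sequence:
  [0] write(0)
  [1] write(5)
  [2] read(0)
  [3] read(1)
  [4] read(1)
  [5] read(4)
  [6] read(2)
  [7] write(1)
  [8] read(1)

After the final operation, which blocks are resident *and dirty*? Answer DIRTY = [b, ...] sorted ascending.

  0 | W B0 → L0 miss [D]
  1 | W B5 → L2 miss [D]
  2 | R B0 → L0 hit [D]
  3 | R B1 → L1 miss [-]
  4 | R B1 → L1 hit [-]
  5 | R B4 → L1 miss [-]
  6 | R B2 → L2 miss wb→B5 [-]
  7 | W B1 → L1 miss [D]
  8 | R B1 → L1 hit [D]

DIRTY = [0, 1]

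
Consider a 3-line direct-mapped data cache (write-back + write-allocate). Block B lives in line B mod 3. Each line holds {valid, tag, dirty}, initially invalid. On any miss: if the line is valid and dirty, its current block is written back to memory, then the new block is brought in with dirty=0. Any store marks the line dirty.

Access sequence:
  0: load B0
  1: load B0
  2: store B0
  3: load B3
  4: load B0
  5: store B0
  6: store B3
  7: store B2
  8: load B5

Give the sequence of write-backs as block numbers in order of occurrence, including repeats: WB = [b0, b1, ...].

WB = [0, 0, 2]

0: R B0 → L0 miss [-]
1: R B0 → L0 hit [-]
2: W B0 → L0 hit [D]
3: R B3 → L0 miss wb→B0 [-]
4: R B0 → L0 miss [-]
5: W B0 → L0 hit [D]
6: W B3 → L0 miss wb→B0 [D]
7: W B2 → L2 miss [D]
8: R B5 → L2 miss wb→B2 [-]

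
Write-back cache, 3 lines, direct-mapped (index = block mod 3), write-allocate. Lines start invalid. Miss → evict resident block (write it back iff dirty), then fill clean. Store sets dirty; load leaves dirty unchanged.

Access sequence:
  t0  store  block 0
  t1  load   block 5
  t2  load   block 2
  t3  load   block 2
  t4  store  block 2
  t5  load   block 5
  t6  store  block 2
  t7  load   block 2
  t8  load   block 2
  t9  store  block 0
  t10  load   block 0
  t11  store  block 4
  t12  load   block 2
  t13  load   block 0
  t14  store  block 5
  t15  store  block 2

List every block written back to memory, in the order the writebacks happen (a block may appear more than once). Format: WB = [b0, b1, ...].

0: W B0 -> L0 miss  d=D]
1: R B5 -> L2 miss  d=-]
2: R B2 -> L2 miss  d=-]
3: R B2 -> L2 hit  d=-]
4: W B2 -> L2 hit  d=D]
5: R B5 -> L2 miss wb->B2  d=-]
6: W B2 -> L2 miss  d=D]
7: R B2 -> L2 hit  d=D]
8: R B2 -> L2 hit  d=D]
9: W B0 -> L0 hit  d=D]
10: R B0 -> L0 hit  d=D]
11: W B4 -> L1 miss  d=D]
12: R B2 -> L2 hit  d=D]
13: R B0 -> L0 hit  d=D]
14: W B5 -> L2 miss wb->B2  d=D]
15: W B2 -> L2 miss wb->B5  d=D]

WB = [2, 2, 5]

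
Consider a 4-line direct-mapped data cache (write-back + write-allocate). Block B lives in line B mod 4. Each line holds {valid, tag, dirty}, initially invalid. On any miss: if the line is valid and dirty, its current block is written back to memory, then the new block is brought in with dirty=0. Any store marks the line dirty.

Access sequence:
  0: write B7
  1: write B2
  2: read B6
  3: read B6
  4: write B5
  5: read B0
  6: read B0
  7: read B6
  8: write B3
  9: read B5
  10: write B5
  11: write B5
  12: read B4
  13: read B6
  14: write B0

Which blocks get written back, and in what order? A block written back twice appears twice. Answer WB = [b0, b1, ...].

WB = [2, 7]

0: W B7 → L3 miss [D]
1: W B2 → L2 miss [D]
2: R B6 → L2 miss wb→B2 [-]
3: R B6 → L2 hit [-]
4: W B5 → L1 miss [D]
5: R B0 → L0 miss [-]
6: R B0 → L0 hit [-]
7: R B6 → L2 hit [-]
8: W B3 → L3 miss wb→B7 [D]
9: R B5 → L1 hit [D]
10: W B5 → L1 hit [D]
11: W B5 → L1 hit [D]
12: R B4 → L0 miss [-]
13: R B6 → L2 hit [-]
14: W B0 → L0 miss [D]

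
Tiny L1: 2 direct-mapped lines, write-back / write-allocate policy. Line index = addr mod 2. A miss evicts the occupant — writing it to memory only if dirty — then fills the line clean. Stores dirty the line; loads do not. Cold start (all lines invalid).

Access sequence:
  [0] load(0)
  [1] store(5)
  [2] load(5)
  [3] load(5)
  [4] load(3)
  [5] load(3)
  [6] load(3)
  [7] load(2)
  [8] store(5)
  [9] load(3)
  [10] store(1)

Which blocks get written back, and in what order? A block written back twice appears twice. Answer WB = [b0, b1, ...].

WB = [5, 5]

  0 | R B0 → L0 miss [-]
  1 | W B5 → L1 miss [D]
  2 | R B5 → L1 hit [D]
  3 | R B5 → L1 hit [D]
  4 | R B3 → L1 miss wb→B5 [-]
  5 | R B3 → L1 hit [-]
  6 | R B3 → L1 hit [-]
  7 | R B2 → L0 miss [-]
  8 | W B5 → L1 miss [D]
  9 | R B3 → L1 miss wb→B5 [-]
  10 | W B1 → L1 miss [D]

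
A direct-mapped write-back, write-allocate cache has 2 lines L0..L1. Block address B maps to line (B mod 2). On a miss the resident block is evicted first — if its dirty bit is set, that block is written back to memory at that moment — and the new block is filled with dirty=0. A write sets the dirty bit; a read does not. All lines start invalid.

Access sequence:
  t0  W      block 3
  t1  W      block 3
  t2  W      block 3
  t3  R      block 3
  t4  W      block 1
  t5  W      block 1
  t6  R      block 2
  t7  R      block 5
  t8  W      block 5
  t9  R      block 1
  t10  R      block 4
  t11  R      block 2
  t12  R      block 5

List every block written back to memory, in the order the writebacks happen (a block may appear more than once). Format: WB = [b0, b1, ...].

WB = [3, 1, 5]

0: W B3 → L1 miss [D]
1: W B3 → L1 hit [D]
2: W B3 → L1 hit [D]
3: R B3 → L1 hit [D]
4: W B1 → L1 miss wb→B3 [D]
5: W B1 → L1 hit [D]
6: R B2 → L0 miss [-]
7: R B5 → L1 miss wb→B1 [-]
8: W B5 → L1 hit [D]
9: R B1 → L1 miss wb→B5 [-]
10: R B4 → L0 miss [-]
11: R B2 → L0 miss [-]
12: R B5 → L1 miss [-]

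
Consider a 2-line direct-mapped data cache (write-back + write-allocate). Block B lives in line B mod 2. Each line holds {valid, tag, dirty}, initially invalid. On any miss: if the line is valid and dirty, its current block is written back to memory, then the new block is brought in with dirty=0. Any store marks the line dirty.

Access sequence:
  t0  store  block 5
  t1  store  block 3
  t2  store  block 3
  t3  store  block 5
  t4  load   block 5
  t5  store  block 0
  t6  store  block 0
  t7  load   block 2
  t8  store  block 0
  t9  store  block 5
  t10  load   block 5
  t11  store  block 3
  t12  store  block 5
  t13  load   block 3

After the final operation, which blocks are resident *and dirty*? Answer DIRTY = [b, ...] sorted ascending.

DIRTY = [0]

0: W B5 -> L1 miss  d=D]
1: W B3 -> L1 miss wb->B5  d=D]
2: W B3 -> L1 hit  d=D]
3: W B5 -> L1 miss wb->B3  d=D]
4: R B5 -> L1 hit  d=D]
5: W B0 -> L0 miss  d=D]
6: W B0 -> L0 hit  d=D]
7: R B2 -> L0 miss wb->B0  d=-]
8: W B0 -> L0 miss  d=D]
9: W B5 -> L1 hit  d=D]
10: R B5 -> L1 hit  d=D]
11: W B3 -> L1 miss wb->B5  d=D]
12: W B5 -> L1 miss wb->B3  d=D]
13: R B3 -> L1 miss wb->B5  d=-]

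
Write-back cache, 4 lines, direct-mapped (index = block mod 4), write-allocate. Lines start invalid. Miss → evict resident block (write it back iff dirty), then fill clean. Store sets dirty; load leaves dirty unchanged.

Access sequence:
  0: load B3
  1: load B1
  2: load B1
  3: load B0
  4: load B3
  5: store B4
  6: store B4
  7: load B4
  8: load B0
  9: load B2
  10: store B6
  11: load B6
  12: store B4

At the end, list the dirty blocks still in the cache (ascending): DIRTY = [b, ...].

DIRTY = [4, 6]

  0 | R B3 → L3 miss [-]
  1 | R B1 → L1 miss [-]
  2 | R B1 → L1 hit [-]
  3 | R B0 → L0 miss [-]
  4 | R B3 → L3 hit [-]
  5 | W B4 → L0 miss [D]
  6 | W B4 → L0 hit [D]
  7 | R B4 → L0 hit [D]
  8 | R B0 → L0 miss wb→B4 [-]
  9 | R B2 → L2 miss [-]
  10 | W B6 → L2 miss [D]
  11 | R B6 → L2 hit [D]
  12 | W B4 → L0 miss [D]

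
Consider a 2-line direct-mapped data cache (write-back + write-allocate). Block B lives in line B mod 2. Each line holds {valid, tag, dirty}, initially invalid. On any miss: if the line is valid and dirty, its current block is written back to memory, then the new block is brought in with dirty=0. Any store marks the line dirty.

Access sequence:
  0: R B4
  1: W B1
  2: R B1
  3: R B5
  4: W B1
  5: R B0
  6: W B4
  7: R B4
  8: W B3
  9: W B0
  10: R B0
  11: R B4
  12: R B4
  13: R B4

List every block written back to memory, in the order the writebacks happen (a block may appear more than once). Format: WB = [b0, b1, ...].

WB = [1, 1, 4, 0]

0: R B4 -> L0 miss  d=-]
1: W B1 -> L1 miss  d=D]
2: R B1 -> L1 hit  d=D]
3: R B5 -> L1 miss wb->B1  d=-]
4: W B1 -> L1 miss  d=D]
5: R B0 -> L0 miss  d=-]
6: W B4 -> L0 miss  d=D]
7: R B4 -> L0 hit  d=D]
8: W B3 -> L1 miss wb->B1  d=D]
9: W B0 -> L0 miss wb->B4  d=D]
10: R B0 -> L0 hit  d=D]
11: R B4 -> L0 miss wb->B0  d=-]
12: R B4 -> L0 hit  d=-]
13: R B4 -> L0 hit  d=-]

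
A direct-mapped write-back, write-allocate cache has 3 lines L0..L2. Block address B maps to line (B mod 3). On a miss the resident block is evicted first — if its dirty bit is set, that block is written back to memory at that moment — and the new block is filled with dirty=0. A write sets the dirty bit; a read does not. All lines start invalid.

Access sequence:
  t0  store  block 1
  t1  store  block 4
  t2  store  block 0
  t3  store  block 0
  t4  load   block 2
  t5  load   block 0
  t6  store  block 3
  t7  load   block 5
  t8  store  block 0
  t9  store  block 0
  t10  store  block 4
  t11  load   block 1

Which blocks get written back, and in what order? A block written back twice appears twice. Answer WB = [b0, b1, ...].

WB = [1, 0, 3, 4]

  0 | W B1 → L1 miss [D]
  1 | W B4 → L1 miss wb→B1 [D]
  2 | W B0 → L0 miss [D]
  3 | W B0 → L0 hit [D]
  4 | R B2 → L2 miss [-]
  5 | R B0 → L0 hit [D]
  6 | W B3 → L0 miss wb→B0 [D]
  7 | R B5 → L2 miss [-]
  8 | W B0 → L0 miss wb→B3 [D]
  9 | W B0 → L0 hit [D]
  10 | W B4 → L1 hit [D]
  11 | R B1 → L1 miss wb→B4 [-]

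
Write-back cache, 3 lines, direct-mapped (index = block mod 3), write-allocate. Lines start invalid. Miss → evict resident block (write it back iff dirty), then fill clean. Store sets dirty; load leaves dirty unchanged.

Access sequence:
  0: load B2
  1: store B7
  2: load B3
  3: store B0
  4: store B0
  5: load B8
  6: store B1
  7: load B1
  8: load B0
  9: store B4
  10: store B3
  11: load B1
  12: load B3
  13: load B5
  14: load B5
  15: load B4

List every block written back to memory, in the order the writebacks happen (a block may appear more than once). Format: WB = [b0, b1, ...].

WB = [7, 1, 0, 4]

  0 | R B2 → L2 miss [-]
  1 | W B7 → L1 miss [D]
  2 | R B3 → L0 miss [-]
  3 | W B0 → L0 miss [D]
  4 | W B0 → L0 hit [D]
  5 | R B8 → L2 miss [-]
  6 | W B1 → L1 miss wb→B7 [D]
  7 | R B1 → L1 hit [D]
  8 | R B0 → L0 hit [D]
  9 | W B4 → L1 miss wb→B1 [D]
  10 | W B3 → L0 miss wb→B0 [D]
  11 | R B1 → L1 miss wb→B4 [-]
  12 | R B3 → L0 hit [D]
  13 | R B5 → L2 miss [-]
  14 | R B5 → L2 hit [-]
  15 | R B4 → L1 miss [-]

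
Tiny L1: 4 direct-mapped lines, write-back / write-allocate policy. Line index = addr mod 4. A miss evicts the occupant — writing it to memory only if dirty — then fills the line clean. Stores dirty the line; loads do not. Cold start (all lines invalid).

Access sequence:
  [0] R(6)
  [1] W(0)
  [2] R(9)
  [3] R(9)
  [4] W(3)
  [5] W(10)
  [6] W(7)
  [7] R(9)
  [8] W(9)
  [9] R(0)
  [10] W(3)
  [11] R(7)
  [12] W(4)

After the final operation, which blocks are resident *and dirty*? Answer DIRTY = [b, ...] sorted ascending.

0: R B6 -> L2 miss  d=-]
1: W B0 -> L0 miss  d=D]
2: R B9 -> L1 miss  d=-]
3: R B9 -> L1 hit  d=-]
4: W B3 -> L3 miss  d=D]
5: W B10 -> L2 miss  d=D]
6: W B7 -> L3 miss wb->B3  d=D]
7: R B9 -> L1 hit  d=-]
8: W B9 -> L1 hit  d=D]
9: R B0 -> L0 hit  d=D]
10: W B3 -> L3 miss wb->B7  d=D]
11: R B7 -> L3 miss wb->B3  d=-]
12: W B4 -> L0 miss wb->B0  d=D]

DIRTY = [4, 9, 10]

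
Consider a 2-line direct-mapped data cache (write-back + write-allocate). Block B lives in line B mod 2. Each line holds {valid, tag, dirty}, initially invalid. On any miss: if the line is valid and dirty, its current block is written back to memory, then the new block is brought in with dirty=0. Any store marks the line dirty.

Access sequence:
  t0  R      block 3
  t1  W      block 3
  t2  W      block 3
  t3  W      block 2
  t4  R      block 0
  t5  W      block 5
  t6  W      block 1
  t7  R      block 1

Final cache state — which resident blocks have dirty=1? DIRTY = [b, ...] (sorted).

DIRTY = [1]

0: R B3 → L1 miss [-]
1: W B3 → L1 hit [D]
2: W B3 → L1 hit [D]
3: W B2 → L0 miss [D]
4: R B0 → L0 miss wb→B2 [-]
5: W B5 → L1 miss wb→B3 [D]
6: W B1 → L1 miss wb→B5 [D]
7: R B1 → L1 hit [D]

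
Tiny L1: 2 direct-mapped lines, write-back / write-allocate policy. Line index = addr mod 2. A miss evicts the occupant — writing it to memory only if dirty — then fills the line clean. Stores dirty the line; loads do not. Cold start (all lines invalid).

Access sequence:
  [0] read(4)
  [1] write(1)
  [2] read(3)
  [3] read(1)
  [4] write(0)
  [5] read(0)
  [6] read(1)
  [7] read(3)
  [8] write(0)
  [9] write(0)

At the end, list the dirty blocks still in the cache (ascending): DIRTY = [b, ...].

0: R B4 → L0 miss [-]
1: W B1 → L1 miss [D]
2: R B3 → L1 miss wb→B1 [-]
3: R B1 → L1 miss [-]
4: W B0 → L0 miss [D]
5: R B0 → L0 hit [D]
6: R B1 → L1 hit [-]
7: R B3 → L1 miss [-]
8: W B0 → L0 hit [D]
9: W B0 → L0 hit [D]

DIRTY = [0]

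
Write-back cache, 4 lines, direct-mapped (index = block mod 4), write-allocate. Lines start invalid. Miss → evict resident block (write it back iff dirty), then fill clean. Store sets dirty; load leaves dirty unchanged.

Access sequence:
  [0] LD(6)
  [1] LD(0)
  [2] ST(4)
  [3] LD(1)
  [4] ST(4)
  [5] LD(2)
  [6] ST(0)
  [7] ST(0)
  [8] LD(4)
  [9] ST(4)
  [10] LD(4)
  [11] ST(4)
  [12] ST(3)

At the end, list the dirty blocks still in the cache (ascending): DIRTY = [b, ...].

  0 | R B6 → L2 miss [-]
  1 | R B0 → L0 miss [-]
  2 | W B4 → L0 miss [D]
  3 | R B1 → L1 miss [-]
  4 | W B4 → L0 hit [D]
  5 | R B2 → L2 miss [-]
  6 | W B0 → L0 miss wb→B4 [D]
  7 | W B0 → L0 hit [D]
  8 | R B4 → L0 miss wb→B0 [-]
  9 | W B4 → L0 hit [D]
  10 | R B4 → L0 hit [D]
  11 | W B4 → L0 hit [D]
  12 | W B3 → L3 miss [D]

DIRTY = [3, 4]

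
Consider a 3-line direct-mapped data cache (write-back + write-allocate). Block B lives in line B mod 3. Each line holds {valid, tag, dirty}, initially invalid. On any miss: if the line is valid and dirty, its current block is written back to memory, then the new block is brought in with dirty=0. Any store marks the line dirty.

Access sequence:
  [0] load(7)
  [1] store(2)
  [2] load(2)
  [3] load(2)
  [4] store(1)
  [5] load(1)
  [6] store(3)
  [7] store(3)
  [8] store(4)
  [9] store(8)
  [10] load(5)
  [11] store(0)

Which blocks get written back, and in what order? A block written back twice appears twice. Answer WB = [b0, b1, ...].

  0 | R B7 → L1 miss [-]
  1 | W B2 → L2 miss [D]
  2 | R B2 → L2 hit [D]
  3 | R B2 → L2 hit [D]
  4 | W B1 → L1 miss [D]
  5 | R B1 → L1 hit [D]
  6 | W B3 → L0 miss [D]
  7 | W B3 → L0 hit [D]
  8 | W B4 → L1 miss wb→B1 [D]
  9 | W B8 → L2 miss wb→B2 [D]
  10 | R B5 → L2 miss wb→B8 [-]
  11 | W B0 → L0 miss wb→B3 [D]

WB = [1, 2, 8, 3]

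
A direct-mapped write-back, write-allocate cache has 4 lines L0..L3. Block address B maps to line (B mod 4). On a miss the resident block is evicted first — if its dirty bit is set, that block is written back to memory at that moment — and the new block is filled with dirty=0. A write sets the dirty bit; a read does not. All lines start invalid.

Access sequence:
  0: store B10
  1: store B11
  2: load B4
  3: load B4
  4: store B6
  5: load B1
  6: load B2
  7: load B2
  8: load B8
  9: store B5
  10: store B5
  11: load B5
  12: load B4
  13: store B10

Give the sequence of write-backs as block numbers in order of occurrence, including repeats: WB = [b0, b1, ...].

0: W B10 → L2 miss [D]
1: W B11 → L3 miss [D]
2: R B4 → L0 miss [-]
3: R B4 → L0 hit [-]
4: W B6 → L2 miss wb→B10 [D]
5: R B1 → L1 miss [-]
6: R B2 → L2 miss wb→B6 [-]
7: R B2 → L2 hit [-]
8: R B8 → L0 miss [-]
9: W B5 → L1 miss [D]
10: W B5 → L1 hit [D]
11: R B5 → L1 hit [D]
12: R B4 → L0 miss [-]
13: W B10 → L2 miss [D]

WB = [10, 6]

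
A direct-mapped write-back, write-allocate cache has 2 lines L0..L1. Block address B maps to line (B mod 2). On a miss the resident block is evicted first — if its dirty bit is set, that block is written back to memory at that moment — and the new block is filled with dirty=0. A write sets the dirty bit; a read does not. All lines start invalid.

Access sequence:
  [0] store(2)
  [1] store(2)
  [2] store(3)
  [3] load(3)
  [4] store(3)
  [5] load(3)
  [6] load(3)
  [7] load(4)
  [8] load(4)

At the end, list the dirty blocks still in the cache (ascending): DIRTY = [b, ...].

0: W B2 → L0 miss [D]
1: W B2 → L0 hit [D]
2: W B3 → L1 miss [D]
3: R B3 → L1 hit [D]
4: W B3 → L1 hit [D]
5: R B3 → L1 hit [D]
6: R B3 → L1 hit [D]
7: R B4 → L0 miss wb→B2 [-]
8: R B4 → L0 hit [-]

DIRTY = [3]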